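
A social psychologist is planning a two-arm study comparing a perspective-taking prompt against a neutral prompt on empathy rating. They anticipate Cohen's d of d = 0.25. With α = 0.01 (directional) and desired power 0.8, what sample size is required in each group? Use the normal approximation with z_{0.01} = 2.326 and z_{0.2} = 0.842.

For two independent groups with equal n: n = 2·((z_{α} + z_β) / d)².
z_{α} + z_β = 2.326 + 0.842 = 3.168.
n = 2 × (3.168 / 0.25)² = 2 × 12.672² = 2 × 160.58 = 321.2.
Round up to the next whole participant.

n = 322 per group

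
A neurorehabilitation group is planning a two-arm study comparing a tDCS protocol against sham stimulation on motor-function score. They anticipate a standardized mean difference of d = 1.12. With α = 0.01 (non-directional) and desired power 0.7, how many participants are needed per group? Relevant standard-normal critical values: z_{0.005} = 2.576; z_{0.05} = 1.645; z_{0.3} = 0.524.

For two independent groups with equal n: n = 2·((z_{α/2} + z_β) / d)².
z_{α/2} + z_β = 2.576 + 0.524 = 3.100.
n = 2 × (3.100 / 1.12)² = 2 × 2.768² = 2 × 7.66 = 15.3.
Round up to the next whole participant.

n = 16 per group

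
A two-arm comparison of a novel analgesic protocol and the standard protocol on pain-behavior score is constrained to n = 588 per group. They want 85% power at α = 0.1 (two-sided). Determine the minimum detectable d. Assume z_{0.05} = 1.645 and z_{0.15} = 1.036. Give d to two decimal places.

For two independent groups of n = 588 each: d_min = (z_{α/2} + z_β)·√(2/n).
z-sum = 1.645 + 1.036 = 2.681.
d_min = 2.681 × √(2/588) = 2.681 × 0.0583 = 0.156.

d_min ≈ 0.16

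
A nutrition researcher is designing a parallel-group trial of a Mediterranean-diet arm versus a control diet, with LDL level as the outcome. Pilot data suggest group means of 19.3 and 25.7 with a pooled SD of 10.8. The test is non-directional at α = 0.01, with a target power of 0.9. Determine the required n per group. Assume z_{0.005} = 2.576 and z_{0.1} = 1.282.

n = 85 per group

Cohen's d = |M₁ − M₂| / SD_pooled = |19.3 − 25.7| / 10.8 = 6.4 / 10.8 = 0.593.
For two independent groups with equal n: n = 2·((z_{α/2} + z_β) / d)².
z_{α/2} + z_β = 2.576 + 1.282 = 3.858.
n = 2 × (3.858 / 0.593)² = 2 × 6.506² = 2 × 42.33 = 84.7.
Round up to the next whole participant.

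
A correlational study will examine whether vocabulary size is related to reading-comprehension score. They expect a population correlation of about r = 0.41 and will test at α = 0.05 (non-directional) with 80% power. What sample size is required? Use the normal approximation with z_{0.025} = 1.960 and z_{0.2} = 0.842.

n = 45

Fisher's z: C = ½·ln((1+r)/(1−r)) = ½·ln(2.3898) = 0.4356.
n = ((z_{α/2} + z_β)/C)² + 3.
(1.960 + 0.842) / 0.4356 = 2.802 / 0.4356 = 6.433.
n = 6.433² + 3 = 41.38 + 3 = 44.4.
Round up.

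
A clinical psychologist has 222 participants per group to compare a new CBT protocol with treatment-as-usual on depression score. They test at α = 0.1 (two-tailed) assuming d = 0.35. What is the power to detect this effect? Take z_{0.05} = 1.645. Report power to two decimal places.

power ≈ 0.98

For two equal groups, power = Φ(d·√(n/2) − z_{α/2}).
d·√(n/2) = 0.35 × √(222/2) = 0.35 × 10.536 = 3.687.
z_β = 3.687 − 1.645 = 2.042.
Power = Φ(2.042) = 0.979.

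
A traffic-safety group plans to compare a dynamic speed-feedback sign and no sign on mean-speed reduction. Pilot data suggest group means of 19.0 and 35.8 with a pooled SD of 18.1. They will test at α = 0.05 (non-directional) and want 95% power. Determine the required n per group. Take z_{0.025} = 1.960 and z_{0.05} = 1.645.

Cohen's d = |M₁ − M₂| / SD_pooled = |19.0 − 35.8| / 18.1 = 16.8 / 18.1 = 0.928.
For two independent groups with equal n: n = 2·((z_{α/2} + z_β) / d)².
z_{α/2} + z_β = 1.960 + 1.645 = 3.605.
n = 2 × (3.605 / 0.928)² = 2 × 3.885² = 2 × 15.09 = 30.2.
Round up to the next whole participant.

n = 31 per group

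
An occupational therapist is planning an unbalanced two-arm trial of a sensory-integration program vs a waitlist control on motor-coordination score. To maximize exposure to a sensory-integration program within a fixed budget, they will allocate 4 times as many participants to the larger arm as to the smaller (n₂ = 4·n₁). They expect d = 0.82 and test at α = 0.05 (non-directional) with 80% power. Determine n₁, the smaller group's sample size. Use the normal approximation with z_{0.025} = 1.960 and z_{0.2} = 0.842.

n₁ = 15

With allocation ratio k = n₂/n₁ = 4, Var(x̄₁−x̄₂) = σ²(1/n₁ + 1/(k·n₁)) = σ²·(k+1)/(k·n₁).
So n₁ = (1 + 1/k)·((z_{α/2} + z_β)/d)² = 1.250 × (2.802/0.82)².
n₁ = 1.250 × 11.68 = 14.6.
Round up: n₁ = 15, giving n₂ = 4 × 15 = 60.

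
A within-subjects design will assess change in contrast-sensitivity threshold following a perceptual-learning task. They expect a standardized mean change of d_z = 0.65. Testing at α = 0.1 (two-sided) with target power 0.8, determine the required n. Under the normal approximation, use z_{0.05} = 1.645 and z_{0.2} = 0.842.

n = 15 pairs

For a paired (one-sample on differences) test: n = ((z_{α/2} + z_β) / d)².
z_{α/2} + z_β = 1.645 + 0.842 = 2.487.
n = (2.487 / 0.65)² = 3.826² = 14.64.
Round up.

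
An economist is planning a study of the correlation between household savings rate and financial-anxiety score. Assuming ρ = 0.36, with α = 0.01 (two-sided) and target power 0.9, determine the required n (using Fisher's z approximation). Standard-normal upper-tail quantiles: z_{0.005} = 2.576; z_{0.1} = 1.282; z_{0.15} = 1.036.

n = 108

Fisher's z: C = ½·ln((1+r)/(1−r)) = ½·ln(2.1250) = 0.3769.
n = ((z_{α/2} + z_β)/C)² + 3.
(2.576 + 1.282) / 0.3769 = 3.858 / 0.3769 = 10.236.
n = 10.236² + 3 = 104.78 + 3 = 107.8.
Round up.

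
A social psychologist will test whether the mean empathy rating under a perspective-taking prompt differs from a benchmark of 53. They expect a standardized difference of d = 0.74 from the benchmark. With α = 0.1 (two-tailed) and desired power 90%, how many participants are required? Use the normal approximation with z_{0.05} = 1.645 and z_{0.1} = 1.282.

For a one-sample test: n = ((z_{α/2} + z_β) / d)².
z_{α/2} + z_β = 1.645 + 1.282 = 2.927.
n = (2.927 / 0.74)² = 3.955² = 15.65.
Round up.

n = 16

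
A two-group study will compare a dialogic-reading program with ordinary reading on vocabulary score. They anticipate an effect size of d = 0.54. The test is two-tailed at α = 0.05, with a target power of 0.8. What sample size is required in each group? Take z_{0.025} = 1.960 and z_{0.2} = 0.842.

n = 54 per group

For two independent groups with equal n: n = 2·((z_{α/2} + z_β) / d)².
z_{α/2} + z_β = 1.960 + 0.842 = 2.802.
n = 2 × (2.802 / 0.54)² = 2 × 5.189² = 2 × 26.92 = 53.8.
Round up to the next whole participant.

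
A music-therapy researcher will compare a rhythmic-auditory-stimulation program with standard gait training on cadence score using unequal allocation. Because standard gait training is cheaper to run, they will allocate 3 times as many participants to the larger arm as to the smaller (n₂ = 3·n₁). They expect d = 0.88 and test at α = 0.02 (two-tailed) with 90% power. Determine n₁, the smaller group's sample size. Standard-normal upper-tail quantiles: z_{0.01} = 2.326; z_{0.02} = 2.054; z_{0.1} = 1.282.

n₁ = 23

With allocation ratio k = n₂/n₁ = 3, Var(x̄₁−x̄₂) = σ²(1/n₁ + 1/(k·n₁)) = σ²·(k+1)/(k·n₁).
So n₁ = (1 + 1/k)·((z_{α/2} + z_β)/d)² = 1.333 × (3.608/0.88)².
n₁ = 1.333 × 16.81 = 22.4.
Round up: n₁ = 23, giving n₂ = 3 × 23 = 69.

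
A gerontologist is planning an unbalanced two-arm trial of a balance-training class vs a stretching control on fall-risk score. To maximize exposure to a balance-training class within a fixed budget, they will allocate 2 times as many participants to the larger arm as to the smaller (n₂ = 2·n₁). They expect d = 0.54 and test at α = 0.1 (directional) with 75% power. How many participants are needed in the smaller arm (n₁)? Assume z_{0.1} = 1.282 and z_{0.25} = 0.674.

n₁ = 20

With allocation ratio k = n₂/n₁ = 2, Var(x̄₁−x̄₂) = σ²(1/n₁ + 1/(k·n₁)) = σ²·(k+1)/(k·n₁).
So n₁ = (1 + 1/k)·((z_{α} + z_β)/d)² = 1.500 × (1.956/0.54)².
n₁ = 1.500 × 13.12 = 19.7.
Round up: n₁ = 20, giving n₂ = 2 × 20 = 40.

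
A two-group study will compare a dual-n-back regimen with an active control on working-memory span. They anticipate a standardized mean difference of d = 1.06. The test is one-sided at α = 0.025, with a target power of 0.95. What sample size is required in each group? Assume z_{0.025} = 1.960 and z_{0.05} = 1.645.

For two independent groups with equal n: n = 2·((z_{α} + z_β) / d)².
z_{α} + z_β = 1.960 + 1.645 = 3.605.
n = 2 × (3.605 / 1.06)² = 2 × 3.401² = 2 × 11.57 = 23.1.
Round up to the next whole participant.

n = 24 per group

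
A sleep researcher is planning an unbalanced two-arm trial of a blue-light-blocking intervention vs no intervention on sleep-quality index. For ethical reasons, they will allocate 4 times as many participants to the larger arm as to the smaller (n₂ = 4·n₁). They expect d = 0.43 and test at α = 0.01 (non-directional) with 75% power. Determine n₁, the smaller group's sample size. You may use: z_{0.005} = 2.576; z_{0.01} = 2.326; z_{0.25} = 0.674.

n₁ = 72

With allocation ratio k = n₂/n₁ = 4, Var(x̄₁−x̄₂) = σ²(1/n₁ + 1/(k·n₁)) = σ²·(k+1)/(k·n₁).
So n₁ = (1 + 1/k)·((z_{α/2} + z_β)/d)² = 1.250 × (3.250/0.43)².
n₁ = 1.250 × 57.13 = 71.4.
Round up: n₁ = 72, giving n₂ = 4 × 72 = 288.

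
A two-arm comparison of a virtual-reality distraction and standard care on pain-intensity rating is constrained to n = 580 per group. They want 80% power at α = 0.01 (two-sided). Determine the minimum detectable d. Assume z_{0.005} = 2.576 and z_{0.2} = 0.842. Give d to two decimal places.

d_min ≈ 0.20

For two independent groups of n = 580 each: d_min = (z_{α/2} + z_β)·√(2/n).
z-sum = 2.576 + 0.842 = 3.418.
d_min = 3.418 × √(2/580) = 3.418 × 0.0587 = 0.201.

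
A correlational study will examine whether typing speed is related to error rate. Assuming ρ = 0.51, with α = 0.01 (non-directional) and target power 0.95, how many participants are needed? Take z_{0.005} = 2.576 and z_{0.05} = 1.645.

Fisher's z: C = ½·ln((1+r)/(1−r)) = ½·ln(3.0816) = 0.5627.
n = ((z_{α/2} + z_β)/C)² + 3.
(2.576 + 1.645) / 0.5627 = 4.221 / 0.5627 = 7.501.
n = 7.501² + 3 = 56.27 + 3 = 59.3.
Round up.

n = 60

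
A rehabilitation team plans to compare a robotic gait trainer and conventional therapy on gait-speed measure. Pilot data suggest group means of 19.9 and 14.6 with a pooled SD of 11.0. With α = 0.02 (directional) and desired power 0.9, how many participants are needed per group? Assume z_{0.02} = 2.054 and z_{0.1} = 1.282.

n = 96 per group

Cohen's d = |M₁ − M₂| / SD_pooled = |19.9 − 14.6| / 11.0 = 5.3 / 11.0 = 0.482.
For two independent groups with equal n: n = 2·((z_{α} + z_β) / d)².
z_{α} + z_β = 2.054 + 1.282 = 3.336.
n = 2 × (3.336 / 0.482)² = 2 × 6.921² = 2 × 47.90 = 95.8.
Round up to the next whole participant.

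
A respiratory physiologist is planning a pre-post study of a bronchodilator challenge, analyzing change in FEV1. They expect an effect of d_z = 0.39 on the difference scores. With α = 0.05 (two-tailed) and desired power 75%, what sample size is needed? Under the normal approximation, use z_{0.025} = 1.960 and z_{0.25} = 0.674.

For a paired (one-sample on differences) test: n = ((z_{α/2} + z_β) / d)².
z_{α/2} + z_β = 1.960 + 0.674 = 2.634.
n = (2.634 / 0.39)² = 6.754² = 45.61.
Round up.

n = 46 pairs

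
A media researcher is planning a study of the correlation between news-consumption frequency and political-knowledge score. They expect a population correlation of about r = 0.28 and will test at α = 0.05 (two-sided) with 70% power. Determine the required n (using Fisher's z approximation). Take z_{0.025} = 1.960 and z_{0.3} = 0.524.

n = 78

Fisher's z: C = ½·ln((1+r)/(1−r)) = ½·ln(1.7778) = 0.2877.
n = ((z_{α/2} + z_β)/C)² + 3.
(1.960 + 0.524) / 0.2877 = 2.484 / 0.2877 = 8.634.
n = 8.634² + 3 = 74.55 + 3 = 77.5.
Round up.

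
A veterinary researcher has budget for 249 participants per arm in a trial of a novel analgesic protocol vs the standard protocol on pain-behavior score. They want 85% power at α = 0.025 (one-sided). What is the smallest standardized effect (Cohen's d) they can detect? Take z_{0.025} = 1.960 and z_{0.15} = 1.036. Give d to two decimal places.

d_min ≈ 0.27

For two independent groups of n = 249 each: d_min = (z_{α} + z_β)·√(2/n).
z-sum = 1.960 + 1.036 = 2.996.
d_min = 2.996 × √(2/249) = 2.996 × 0.0896 = 0.269.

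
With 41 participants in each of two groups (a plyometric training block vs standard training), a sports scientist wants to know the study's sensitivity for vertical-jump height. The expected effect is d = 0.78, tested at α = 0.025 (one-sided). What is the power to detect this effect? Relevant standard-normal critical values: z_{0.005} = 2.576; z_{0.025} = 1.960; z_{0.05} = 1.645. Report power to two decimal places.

For two equal groups, power = Φ(d·√(n/2) − z_{α}).
d·√(n/2) = 0.78 × √(41/2) = 0.78 × 4.528 = 3.532.
z_β = 3.532 − 1.960 = 1.572.
Power = Φ(1.572) = 0.942.

power ≈ 0.94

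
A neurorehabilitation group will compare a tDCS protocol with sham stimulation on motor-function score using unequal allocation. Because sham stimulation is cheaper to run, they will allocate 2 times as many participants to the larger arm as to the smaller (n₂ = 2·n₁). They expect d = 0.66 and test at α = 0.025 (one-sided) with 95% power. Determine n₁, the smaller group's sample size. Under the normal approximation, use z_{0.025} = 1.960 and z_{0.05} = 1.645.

With allocation ratio k = n₂/n₁ = 2, Var(x̄₁−x̄₂) = σ²(1/n₁ + 1/(k·n₁)) = σ²·(k+1)/(k·n₁).
So n₁ = (1 + 1/k)·((z_{α} + z_β)/d)² = 1.500 × (3.605/0.66)².
n₁ = 1.500 × 29.83 = 44.8.
Round up: n₁ = 45, giving n₂ = 2 × 45 = 90.

n₁ = 45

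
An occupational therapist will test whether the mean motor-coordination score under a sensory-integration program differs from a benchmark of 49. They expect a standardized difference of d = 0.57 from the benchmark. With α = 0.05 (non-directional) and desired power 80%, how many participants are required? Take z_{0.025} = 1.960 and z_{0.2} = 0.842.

For a one-sample test: n = ((z_{α/2} + z_β) / d)².
z_{α/2} + z_β = 1.960 + 0.842 = 2.802.
n = (2.802 / 0.57)² = 4.916² = 24.16.
Round up.

n = 25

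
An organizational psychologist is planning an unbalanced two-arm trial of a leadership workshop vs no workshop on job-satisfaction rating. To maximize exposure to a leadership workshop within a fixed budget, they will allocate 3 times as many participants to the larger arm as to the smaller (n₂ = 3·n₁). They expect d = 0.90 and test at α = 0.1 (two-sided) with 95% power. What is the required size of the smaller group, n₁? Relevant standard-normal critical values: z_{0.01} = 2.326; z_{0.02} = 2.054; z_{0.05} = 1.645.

n₁ = 18

With allocation ratio k = n₂/n₁ = 3, Var(x̄₁−x̄₂) = σ²(1/n₁ + 1/(k·n₁)) = σ²·(k+1)/(k·n₁).
So n₁ = (1 + 1/k)·((z_{α/2} + z_β)/d)² = 1.333 × (3.290/0.90)².
n₁ = 1.333 × 13.36 = 17.8.
Round up: n₁ = 18, giving n₂ = 3 × 18 = 54.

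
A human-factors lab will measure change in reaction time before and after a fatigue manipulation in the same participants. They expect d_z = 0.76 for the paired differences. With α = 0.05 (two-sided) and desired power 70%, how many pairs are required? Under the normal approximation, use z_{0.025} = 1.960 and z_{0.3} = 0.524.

n = 11 pairs

For a paired (one-sample on differences) test: n = ((z_{α/2} + z_β) / d)².
z_{α/2} + z_β = 1.960 + 0.524 = 2.484.
n = (2.484 / 0.76)² = 3.268² = 10.68.
Round up.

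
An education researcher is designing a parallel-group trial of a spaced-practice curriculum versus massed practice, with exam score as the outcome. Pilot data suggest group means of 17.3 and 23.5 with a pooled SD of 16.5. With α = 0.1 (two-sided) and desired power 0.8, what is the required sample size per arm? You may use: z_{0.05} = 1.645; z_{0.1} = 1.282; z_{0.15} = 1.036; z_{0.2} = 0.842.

n = 88 per group

Cohen's d = |M₁ − M₂| / SD_pooled = |17.3 − 23.5| / 16.5 = 6.2 / 16.5 = 0.376.
For two independent groups with equal n: n = 2·((z_{α/2} + z_β) / d)².
z_{α/2} + z_β = 1.645 + 0.842 = 2.487.
n = 2 × (2.487 / 0.376)² = 2 × 6.614² = 2 × 43.75 = 87.5.
Round up to the next whole participant.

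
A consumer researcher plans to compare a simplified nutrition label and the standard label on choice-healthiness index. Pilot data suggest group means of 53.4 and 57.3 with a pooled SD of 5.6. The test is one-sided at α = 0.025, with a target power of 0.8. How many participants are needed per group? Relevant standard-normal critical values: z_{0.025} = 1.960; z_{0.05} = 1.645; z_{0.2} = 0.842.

Cohen's d = |M₁ − M₂| / SD_pooled = |53.4 − 57.3| / 5.6 = 3.9 / 5.6 = 0.696.
For two independent groups with equal n: n = 2·((z_{α} + z_β) / d)².
z_{α} + z_β = 1.960 + 0.842 = 2.802.
n = 2 × (2.802 / 0.696)² = 2 × 4.026² = 2 × 16.21 = 32.4.
Round up to the next whole participant.

n = 33 per group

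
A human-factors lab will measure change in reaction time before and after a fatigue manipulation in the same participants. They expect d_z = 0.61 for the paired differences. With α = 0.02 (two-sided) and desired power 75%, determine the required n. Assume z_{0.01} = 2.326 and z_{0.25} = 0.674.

For a paired (one-sample on differences) test: n = ((z_{α/2} + z_β) / d)².
z_{α/2} + z_β = 2.326 + 0.674 = 3.000.
n = (3.000 / 0.61)² = 4.918² = 24.19.
Round up.

n = 25 pairs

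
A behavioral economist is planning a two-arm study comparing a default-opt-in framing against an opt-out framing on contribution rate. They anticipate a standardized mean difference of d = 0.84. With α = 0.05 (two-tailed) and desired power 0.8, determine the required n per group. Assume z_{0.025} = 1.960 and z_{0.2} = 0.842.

n = 23 per group

For two independent groups with equal n: n = 2·((z_{α/2} + z_β) / d)².
z_{α/2} + z_β = 1.960 + 0.842 = 2.802.
n = 2 × (2.802 / 0.84)² = 2 × 3.336² = 2 × 11.13 = 22.3.
Round up to the next whole participant.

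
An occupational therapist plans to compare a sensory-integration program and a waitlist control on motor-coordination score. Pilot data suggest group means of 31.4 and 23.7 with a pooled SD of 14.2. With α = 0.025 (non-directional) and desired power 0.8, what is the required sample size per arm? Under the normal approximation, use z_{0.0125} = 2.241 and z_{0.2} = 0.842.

n = 65 per group

Cohen's d = |M₁ − M₂| / SD_pooled = |31.4 − 23.7| / 14.2 = 7.7 / 14.2 = 0.542.
For two independent groups with equal n: n = 2·((z_{α/2} + z_β) / d)².
z_{α/2} + z_β = 2.241 + 0.842 = 3.083.
n = 2 × (3.083 / 0.542)² = 2 × 5.688² = 2 × 32.36 = 64.7.
Round up to the next whole participant.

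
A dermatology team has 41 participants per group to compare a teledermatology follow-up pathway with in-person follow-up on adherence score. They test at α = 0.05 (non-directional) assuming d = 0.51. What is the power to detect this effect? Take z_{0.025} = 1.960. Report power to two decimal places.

For two equal groups, power = Φ(d·√(n/2) − z_{α/2}).
d·√(n/2) = 0.51 × √(41/2) = 0.51 × 4.528 = 2.309.
z_β = 2.309 − 1.960 = 0.349.
Power = Φ(0.349) = 0.637.

power ≈ 0.64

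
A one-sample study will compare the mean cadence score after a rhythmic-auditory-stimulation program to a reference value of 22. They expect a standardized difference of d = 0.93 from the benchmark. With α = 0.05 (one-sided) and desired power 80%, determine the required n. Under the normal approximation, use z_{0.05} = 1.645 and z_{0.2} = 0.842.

For a one-sample test: n = ((z_{α} + z_β) / d)².
z_{α} + z_β = 1.645 + 0.842 = 2.487.
n = (2.487 / 0.93)² = 2.674² = 7.15.
Round up.

n = 8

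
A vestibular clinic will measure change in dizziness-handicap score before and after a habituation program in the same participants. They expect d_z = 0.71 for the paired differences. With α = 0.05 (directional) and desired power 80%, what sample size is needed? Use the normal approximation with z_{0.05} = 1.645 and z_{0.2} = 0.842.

n = 13 pairs

For a paired (one-sample on differences) test: n = ((z_{α} + z_β) / d)².
z_{α} + z_β = 1.645 + 0.842 = 2.487.
n = (2.487 / 0.71)² = 3.503² = 12.27.
Round up.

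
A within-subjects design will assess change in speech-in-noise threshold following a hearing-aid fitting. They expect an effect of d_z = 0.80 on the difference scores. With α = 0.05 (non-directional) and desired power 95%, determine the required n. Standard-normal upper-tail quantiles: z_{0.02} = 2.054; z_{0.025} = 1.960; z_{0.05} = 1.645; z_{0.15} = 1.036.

n = 21 pairs

For a paired (one-sample on differences) test: n = ((z_{α/2} + z_β) / d)².
z_{α/2} + z_β = 1.960 + 1.645 = 3.605.
n = (3.605 / 0.80)² = 4.506² = 20.31.
Round up.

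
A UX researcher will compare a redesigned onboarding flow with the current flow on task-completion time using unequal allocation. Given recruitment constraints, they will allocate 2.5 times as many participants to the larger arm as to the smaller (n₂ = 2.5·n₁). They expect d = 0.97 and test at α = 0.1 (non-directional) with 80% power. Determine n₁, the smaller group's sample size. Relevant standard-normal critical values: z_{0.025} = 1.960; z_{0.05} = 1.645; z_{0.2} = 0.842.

With allocation ratio k = n₂/n₁ = 2.5, Var(x̄₁−x̄₂) = σ²(1/n₁ + 1/(k·n₁)) = σ²·(k+1)/(k·n₁).
So n₁ = (1 + 1/k)·((z_{α/2} + z_β)/d)² = 1.400 × (2.487/0.97)².
n₁ = 1.400 × 6.57 = 9.2.
Round up: n₁ = 10, giving n₂ = 2.5 × 10 = 25.

n₁ = 10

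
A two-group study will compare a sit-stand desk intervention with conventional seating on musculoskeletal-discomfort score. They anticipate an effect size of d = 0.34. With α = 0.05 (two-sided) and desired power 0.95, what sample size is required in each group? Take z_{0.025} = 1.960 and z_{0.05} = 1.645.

For two independent groups with equal n: n = 2·((z_{α/2} + z_β) / d)².
z_{α/2} + z_β = 1.960 + 1.645 = 3.605.
n = 2 × (3.605 / 0.34)² = 2 × 10.603² = 2 × 112.42 = 224.8.
Round up to the next whole participant.

n = 225 per group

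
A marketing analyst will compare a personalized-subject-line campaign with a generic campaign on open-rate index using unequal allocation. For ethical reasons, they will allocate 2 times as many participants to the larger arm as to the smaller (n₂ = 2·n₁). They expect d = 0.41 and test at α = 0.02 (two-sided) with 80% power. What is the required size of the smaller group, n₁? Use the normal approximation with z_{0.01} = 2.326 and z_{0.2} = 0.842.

n₁ = 90

With allocation ratio k = n₂/n₁ = 2, Var(x̄₁−x̄₂) = σ²(1/n₁ + 1/(k·n₁)) = σ²·(k+1)/(k·n₁).
So n₁ = (1 + 1/k)·((z_{α/2} + z_β)/d)² = 1.500 × (3.168/0.41)².
n₁ = 1.500 × 59.70 = 89.6.
Round up: n₁ = 90, giving n₂ = 2 × 90 = 180.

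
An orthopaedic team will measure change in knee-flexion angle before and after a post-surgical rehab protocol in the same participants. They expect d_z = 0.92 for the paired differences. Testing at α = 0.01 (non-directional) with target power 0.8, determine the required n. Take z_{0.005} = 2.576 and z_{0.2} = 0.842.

For a paired (one-sample on differences) test: n = ((z_{α/2} + z_β) / d)².
z_{α/2} + z_β = 2.576 + 0.842 = 3.418.
n = (3.418 / 0.92)² = 3.715² = 13.80.
Round up.

n = 14 pairs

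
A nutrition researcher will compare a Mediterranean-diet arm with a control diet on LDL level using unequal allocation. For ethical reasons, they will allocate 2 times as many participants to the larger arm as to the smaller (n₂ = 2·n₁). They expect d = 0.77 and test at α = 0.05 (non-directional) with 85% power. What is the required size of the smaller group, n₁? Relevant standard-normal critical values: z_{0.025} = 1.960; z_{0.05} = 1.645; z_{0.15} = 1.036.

With allocation ratio k = n₂/n₁ = 2, Var(x̄₁−x̄₂) = σ²(1/n₁ + 1/(k·n₁)) = σ²·(k+1)/(k·n₁).
So n₁ = (1 + 1/k)·((z_{α/2} + z_β)/d)² = 1.500 × (2.996/0.77)².
n₁ = 1.500 × 15.14 = 22.7.
Round up: n₁ = 23, giving n₂ = 2 × 23 = 46.

n₁ = 23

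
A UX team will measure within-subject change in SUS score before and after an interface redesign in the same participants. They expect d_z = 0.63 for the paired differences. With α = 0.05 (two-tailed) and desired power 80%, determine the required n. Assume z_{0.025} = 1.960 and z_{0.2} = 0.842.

For a paired (one-sample on differences) test: n = ((z_{α/2} + z_β) / d)².
z_{α/2} + z_β = 1.960 + 0.842 = 2.802.
n = (2.802 / 0.63)² = 4.448² = 19.78.
Round up.

n = 20 pairs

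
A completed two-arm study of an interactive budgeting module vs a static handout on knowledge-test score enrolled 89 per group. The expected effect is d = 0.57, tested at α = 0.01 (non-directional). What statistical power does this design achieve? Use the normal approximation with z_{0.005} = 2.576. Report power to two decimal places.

power ≈ 0.89

For two equal groups, power = Φ(d·√(n/2) − z_{α/2}).
d·√(n/2) = 0.57 × √(89/2) = 0.57 × 6.671 = 3.802.
z_β = 3.802 − 2.576 = 1.226.
Power = Φ(1.226) = 0.890.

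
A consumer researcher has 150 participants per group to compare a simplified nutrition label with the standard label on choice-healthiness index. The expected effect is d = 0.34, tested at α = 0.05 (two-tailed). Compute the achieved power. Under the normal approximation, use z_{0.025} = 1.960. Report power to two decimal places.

power ≈ 0.84

For two equal groups, power = Φ(d·√(n/2) − z_{α/2}).
d·√(n/2) = 0.34 × √(150/2) = 0.34 × 8.660 = 2.944.
z_β = 2.944 − 1.960 = 0.984.
Power = Φ(0.984) = 0.838.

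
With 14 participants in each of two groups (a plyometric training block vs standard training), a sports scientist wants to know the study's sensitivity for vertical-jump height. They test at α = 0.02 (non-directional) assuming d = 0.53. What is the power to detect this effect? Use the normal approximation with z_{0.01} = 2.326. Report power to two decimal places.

power ≈ 0.18

For two equal groups, power = Φ(d·√(n/2) − z_{α/2}).
d·√(n/2) = 0.53 × √(14/2) = 0.53 × 2.646 = 1.402.
z_β = 1.402 − 2.326 = -0.924.
Power = Φ(-0.924) = 0.178.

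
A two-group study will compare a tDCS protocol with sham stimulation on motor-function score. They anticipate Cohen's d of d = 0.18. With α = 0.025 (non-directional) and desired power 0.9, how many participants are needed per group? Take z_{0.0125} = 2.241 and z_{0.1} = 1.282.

n = 767 per group

For two independent groups with equal n: n = 2·((z_{α/2} + z_β) / d)².
z_{α/2} + z_β = 2.241 + 1.282 = 3.523.
n = 2 × (3.523 / 0.18)² = 2 × 19.572² = 2 × 383.07 = 766.1.
Round up to the next whole participant.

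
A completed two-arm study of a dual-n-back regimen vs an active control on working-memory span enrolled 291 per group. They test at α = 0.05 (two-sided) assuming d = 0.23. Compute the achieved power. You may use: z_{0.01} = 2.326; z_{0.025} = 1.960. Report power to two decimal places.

For two equal groups, power = Φ(d·√(n/2) − z_{α/2}).
d·√(n/2) = 0.23 × √(291/2) = 0.23 × 12.062 = 2.774.
z_β = 2.774 − 1.960 = 0.814.
Power = Φ(0.814) = 0.792.

power ≈ 0.79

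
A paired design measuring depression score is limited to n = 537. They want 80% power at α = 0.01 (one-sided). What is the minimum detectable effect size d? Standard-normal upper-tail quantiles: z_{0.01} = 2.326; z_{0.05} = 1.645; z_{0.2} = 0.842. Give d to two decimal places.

d_min ≈ 0.14

For a single sample (or paired design) of n = 537: d_min = (z_{α} + z_β)/√n.
z-sum = 2.326 + 0.842 = 3.168.
d_min = 3.168 / √537 = 3.168 / 23.173 = 0.137.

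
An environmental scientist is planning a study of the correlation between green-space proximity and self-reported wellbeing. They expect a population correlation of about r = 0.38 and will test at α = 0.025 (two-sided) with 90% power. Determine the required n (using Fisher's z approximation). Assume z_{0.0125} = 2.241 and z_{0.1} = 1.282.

n = 81

Fisher's z: C = ½·ln((1+r)/(1−r)) = ½·ln(2.2258) = 0.4001.
n = ((z_{α/2} + z_β)/C)² + 3.
(2.241 + 1.282) / 0.4001 = 3.523 / 0.4001 = 8.805.
n = 8.805² + 3 = 77.53 + 3 = 80.5.
Round up.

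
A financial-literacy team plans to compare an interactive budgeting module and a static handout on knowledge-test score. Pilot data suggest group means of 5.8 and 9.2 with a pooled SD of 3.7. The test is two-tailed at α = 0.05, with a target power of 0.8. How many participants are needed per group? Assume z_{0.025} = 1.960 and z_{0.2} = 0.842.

Cohen's d = |M₁ − M₂| / SD_pooled = |5.8 − 9.2| / 3.7 = 3.4 / 3.7 = 0.919.
For two independent groups with equal n: n = 2·((z_{α/2} + z_β) / d)².
z_{α/2} + z_β = 1.960 + 0.842 = 2.802.
n = 2 × (2.802 / 0.919)² = 2 × 3.049² = 2 × 9.30 = 18.6.
Round up to the next whole participant.

n = 19 per group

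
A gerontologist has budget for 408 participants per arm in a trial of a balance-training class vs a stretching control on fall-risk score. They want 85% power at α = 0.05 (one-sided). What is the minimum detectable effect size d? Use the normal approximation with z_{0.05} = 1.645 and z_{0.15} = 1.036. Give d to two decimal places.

For two independent groups of n = 408 each: d_min = (z_{α} + z_β)·√(2/n).
z-sum = 1.645 + 1.036 = 2.681.
d_min = 2.681 × √(2/408) = 2.681 × 0.0700 = 0.188.

d_min ≈ 0.19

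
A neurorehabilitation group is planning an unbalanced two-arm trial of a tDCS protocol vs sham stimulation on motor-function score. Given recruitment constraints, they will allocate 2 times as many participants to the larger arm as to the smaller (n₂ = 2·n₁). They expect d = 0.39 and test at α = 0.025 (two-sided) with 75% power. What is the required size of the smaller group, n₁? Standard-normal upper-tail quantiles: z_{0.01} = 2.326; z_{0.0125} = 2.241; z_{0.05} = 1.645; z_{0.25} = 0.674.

With allocation ratio k = n₂/n₁ = 2, Var(x̄₁−x̄₂) = σ²(1/n₁ + 1/(k·n₁)) = σ²·(k+1)/(k·n₁).
So n₁ = (1 + 1/k)·((z_{α/2} + z_β)/d)² = 1.500 × (2.915/0.39)².
n₁ = 1.500 × 55.87 = 83.8.
Round up: n₁ = 84, giving n₂ = 2 × 84 = 168.

n₁ = 84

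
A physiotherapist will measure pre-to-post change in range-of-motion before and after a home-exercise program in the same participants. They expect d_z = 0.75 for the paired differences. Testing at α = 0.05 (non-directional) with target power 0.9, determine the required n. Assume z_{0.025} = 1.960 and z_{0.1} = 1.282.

For a paired (one-sample on differences) test: n = ((z_{α/2} + z_β) / d)².
z_{α/2} + z_β = 1.960 + 1.282 = 3.242.
n = (3.242 / 0.75)² = 4.323² = 18.69.
Round up.

n = 19 pairs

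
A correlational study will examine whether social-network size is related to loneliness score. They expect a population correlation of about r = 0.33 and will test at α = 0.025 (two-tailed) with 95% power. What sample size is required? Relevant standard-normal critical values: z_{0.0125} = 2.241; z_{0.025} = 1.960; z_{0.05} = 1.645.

Fisher's z: C = ½·ln((1+r)/(1−r)) = ½·ln(1.9851) = 0.3428.
n = ((z_{α/2} + z_β)/C)² + 3.
(2.241 + 1.645) / 0.3428 = 3.886 / 0.3428 = 11.336.
n = 11.336² + 3 = 128.51 + 3 = 131.5.
Round up.

n = 132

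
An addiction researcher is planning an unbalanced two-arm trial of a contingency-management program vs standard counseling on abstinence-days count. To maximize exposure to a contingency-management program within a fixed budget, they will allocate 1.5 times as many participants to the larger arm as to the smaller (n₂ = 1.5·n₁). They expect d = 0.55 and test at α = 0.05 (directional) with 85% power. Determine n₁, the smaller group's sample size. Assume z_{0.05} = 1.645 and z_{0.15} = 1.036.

n₁ = 40

With allocation ratio k = n₂/n₁ = 1.5, Var(x̄₁−x̄₂) = σ²(1/n₁ + 1/(k·n₁)) = σ²·(k+1)/(k·n₁).
So n₁ = (1 + 1/k)·((z_{α} + z_β)/d)² = 1.667 × (2.681/0.55)².
n₁ = 1.667 × 23.76 = 39.6.
Round up: n₁ = 40, giving n₂ = 1.5 × 40 = 60.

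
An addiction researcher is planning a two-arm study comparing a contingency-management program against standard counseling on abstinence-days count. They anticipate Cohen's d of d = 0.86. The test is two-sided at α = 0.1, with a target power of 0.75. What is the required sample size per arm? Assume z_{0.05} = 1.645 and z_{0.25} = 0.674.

n = 15 per group

For two independent groups with equal n: n = 2·((z_{α/2} + z_β) / d)².
z_{α/2} + z_β = 1.645 + 0.674 = 2.319.
n = 2 × (2.319 / 0.86)² = 2 × 2.697² = 2 × 7.27 = 14.5.
Round up to the next whole participant.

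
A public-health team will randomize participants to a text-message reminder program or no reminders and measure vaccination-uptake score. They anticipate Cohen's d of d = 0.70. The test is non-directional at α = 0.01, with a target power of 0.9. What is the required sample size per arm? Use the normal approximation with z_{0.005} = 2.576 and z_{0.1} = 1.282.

For two independent groups with equal n: n = 2·((z_{α/2} + z_β) / d)².
z_{α/2} + z_β = 2.576 + 1.282 = 3.858.
n = 2 × (3.858 / 0.70)² = 2 × 5.511² = 2 × 30.38 = 60.8.
Round up to the next whole participant.

n = 61 per group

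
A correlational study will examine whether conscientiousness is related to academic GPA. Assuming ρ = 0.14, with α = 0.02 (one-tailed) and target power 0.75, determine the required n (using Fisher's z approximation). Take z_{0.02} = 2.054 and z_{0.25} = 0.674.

Fisher's z: C = ½·ln((1+r)/(1−r)) = ½·ln(1.3256) = 0.1409.
n = ((z_{α} + z_β)/C)² + 3.
(2.054 + 0.674) / 0.1409 = 2.728 / 0.1409 = 19.361.
n = 19.361² + 3 = 374.86 + 3 = 377.9.
Round up.

n = 378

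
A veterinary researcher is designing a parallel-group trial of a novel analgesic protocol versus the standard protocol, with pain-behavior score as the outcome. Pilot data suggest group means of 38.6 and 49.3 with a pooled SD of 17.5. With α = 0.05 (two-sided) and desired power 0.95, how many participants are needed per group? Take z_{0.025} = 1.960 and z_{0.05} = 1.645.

n = 70 per group

Cohen's d = |M₁ − M₂| / SD_pooled = |38.6 − 49.3| / 17.5 = 10.7 / 17.5 = 0.611.
For two independent groups with equal n: n = 2·((z_{α/2} + z_β) / d)².
z_{α/2} + z_β = 1.960 + 1.645 = 3.605.
n = 2 × (3.605 / 0.611)² = 2 × 5.900² = 2 × 34.81 = 69.6.
Round up to the next whole participant.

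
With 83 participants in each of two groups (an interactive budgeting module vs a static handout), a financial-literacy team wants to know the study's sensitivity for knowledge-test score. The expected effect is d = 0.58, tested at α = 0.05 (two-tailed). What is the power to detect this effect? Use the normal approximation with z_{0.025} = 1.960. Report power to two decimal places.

power ≈ 0.96

For two equal groups, power = Φ(d·√(n/2) − z_{α/2}).
d·√(n/2) = 0.58 × √(83/2) = 0.58 × 6.442 = 3.736.
z_β = 3.736 − 1.960 = 1.776.
Power = Φ(1.776) = 0.962.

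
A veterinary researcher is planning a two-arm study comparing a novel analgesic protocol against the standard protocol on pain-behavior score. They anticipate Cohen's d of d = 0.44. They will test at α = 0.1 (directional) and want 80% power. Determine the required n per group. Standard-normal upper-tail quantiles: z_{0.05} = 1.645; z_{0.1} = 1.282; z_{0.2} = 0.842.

For two independent groups with equal n: n = 2·((z_{α} + z_β) / d)².
z_{α} + z_β = 1.282 + 0.842 = 2.124.
n = 2 × (2.124 / 0.44)² = 2 × 4.827² = 2 × 23.30 = 46.6.
Round up to the next whole participant.

n = 47 per group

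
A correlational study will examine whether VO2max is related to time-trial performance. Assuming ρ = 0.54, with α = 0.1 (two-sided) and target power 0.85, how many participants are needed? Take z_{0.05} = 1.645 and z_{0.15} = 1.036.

Fisher's z: C = ½·ln((1+r)/(1−r)) = ½·ln(3.3478) = 0.6042.
n = ((z_{α/2} + z_β)/C)² + 3.
(1.645 + 1.036) / 0.6042 = 2.681 / 0.6042 = 4.437.
n = 4.437² + 3 = 19.69 + 3 = 22.7.
Round up.

n = 23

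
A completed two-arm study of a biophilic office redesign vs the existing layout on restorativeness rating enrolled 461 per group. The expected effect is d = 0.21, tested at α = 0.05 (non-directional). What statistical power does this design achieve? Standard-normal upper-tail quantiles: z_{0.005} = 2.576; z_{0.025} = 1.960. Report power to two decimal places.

power ≈ 0.89

For two equal groups, power = Φ(d·√(n/2) − z_{α/2}).
d·√(n/2) = 0.21 × √(461/2) = 0.21 × 15.182 = 3.188.
z_β = 3.188 − 1.960 = 1.228.
Power = Φ(1.228) = 0.890.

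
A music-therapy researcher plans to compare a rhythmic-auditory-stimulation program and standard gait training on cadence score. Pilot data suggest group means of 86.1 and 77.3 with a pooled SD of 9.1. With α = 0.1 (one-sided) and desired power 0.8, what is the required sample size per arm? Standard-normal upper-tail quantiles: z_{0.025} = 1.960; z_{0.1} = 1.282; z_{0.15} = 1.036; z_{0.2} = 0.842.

Cohen's d = |M₁ − M₂| / SD_pooled = |86.1 − 77.3| / 9.1 = 8.8 / 9.1 = 0.967.
For two independent groups with equal n: n = 2·((z_{α} + z_β) / d)².
z_{α} + z_β = 1.282 + 0.842 = 2.124.
n = 2 × (2.124 / 0.967)² = 2 × 2.196² = 2 × 4.82 = 9.6.
Round up to the next whole participant.

n = 10 per group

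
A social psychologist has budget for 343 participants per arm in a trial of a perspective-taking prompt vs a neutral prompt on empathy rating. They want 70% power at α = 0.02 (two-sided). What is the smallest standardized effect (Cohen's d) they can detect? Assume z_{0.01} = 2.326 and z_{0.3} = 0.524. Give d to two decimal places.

For two independent groups of n = 343 each: d_min = (z_{α/2} + z_β)·√(2/n).
z-sum = 2.326 + 0.524 = 2.850.
d_min = 2.850 × √(2/343) = 2.850 × 0.0764 = 0.218.

d_min ≈ 0.22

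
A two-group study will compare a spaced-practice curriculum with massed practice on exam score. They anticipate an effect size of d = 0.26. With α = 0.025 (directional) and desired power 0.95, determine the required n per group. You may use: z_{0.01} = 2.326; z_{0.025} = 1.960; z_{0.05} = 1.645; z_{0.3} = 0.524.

n = 385 per group

For two independent groups with equal n: n = 2·((z_{α} + z_β) / d)².
z_{α} + z_β = 1.960 + 1.645 = 3.605.
n = 2 × (3.605 / 0.26)² = 2 × 13.865² = 2 × 192.25 = 384.5.
Round up to the next whole participant.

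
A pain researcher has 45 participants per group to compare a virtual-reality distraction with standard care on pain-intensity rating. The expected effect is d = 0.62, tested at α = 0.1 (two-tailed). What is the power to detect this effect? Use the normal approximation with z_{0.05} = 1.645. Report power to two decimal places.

power ≈ 0.90

For two equal groups, power = Φ(d·√(n/2) − z_{α/2}).
d·√(n/2) = 0.62 × √(45/2) = 0.62 × 4.743 = 2.941.
z_β = 2.941 − 1.645 = 1.296.
Power = Φ(1.296) = 0.902.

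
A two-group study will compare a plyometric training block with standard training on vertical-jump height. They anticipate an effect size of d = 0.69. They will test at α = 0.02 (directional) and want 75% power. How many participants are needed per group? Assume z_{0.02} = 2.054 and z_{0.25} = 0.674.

n = 32 per group

For two independent groups with equal n: n = 2·((z_{α} + z_β) / d)².
z_{α} + z_β = 2.054 + 0.674 = 2.728.
n = 2 × (2.728 / 0.69)² = 2 × 3.954² = 2 × 15.63 = 31.3.
Round up to the next whole participant.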